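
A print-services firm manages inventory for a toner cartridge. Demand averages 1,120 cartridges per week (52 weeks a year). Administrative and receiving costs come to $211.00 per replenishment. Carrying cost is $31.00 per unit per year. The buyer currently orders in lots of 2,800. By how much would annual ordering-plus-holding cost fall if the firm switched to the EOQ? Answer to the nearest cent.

Extra cost ≈ $20,186.34 per year

Annual demand D = 1,120 × 52 = 58,240.
EOQ = √(2DS/H) = √(2 × 58,240 × 211 / 31) ≈ 890.40.
Cost at Q* = (D/Q*)S + (Q*/2)H = √(2DSH) ≈ $27,602.46.
Cost at Q = 2,800: (58,240/2,800)×211 + (2,800/2)×31 = $4,388.80 + $43,400.00 = $47,788.80.
Excess = $47,788.80 − $27,602.46 = $20,186.34.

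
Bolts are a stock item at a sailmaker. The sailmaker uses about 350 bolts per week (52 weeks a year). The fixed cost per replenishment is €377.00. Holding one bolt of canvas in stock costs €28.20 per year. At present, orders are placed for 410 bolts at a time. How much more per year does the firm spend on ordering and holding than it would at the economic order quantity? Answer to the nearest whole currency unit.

Extra cost ≈ €2,844 per year

Annual demand D = 350 × 52 = 18,200.
EOQ = √(2DS/H) = √(2 × 18,200 × 377 / 28.2) ≈ 697.58.
Cost at Q* = (D/Q*)S + (Q*/2)H = √(2DSH) ≈ €19,671.88.
Cost at Q = 410: (18,200/410)×377 + (410/2)×28.2 = €16,735.12 + €5,781.00 = €22,516.12.
Excess = €22,516.12 − €19,671.88 = €2,844.24.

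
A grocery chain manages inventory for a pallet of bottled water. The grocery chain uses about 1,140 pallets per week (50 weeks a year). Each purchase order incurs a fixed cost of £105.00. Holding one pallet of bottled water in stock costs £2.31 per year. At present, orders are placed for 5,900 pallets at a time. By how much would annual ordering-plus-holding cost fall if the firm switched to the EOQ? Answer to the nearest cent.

Extra cost ≈ £2,570.51 per year

Annual demand D = 1,140 × 50 = 57,000.
EOQ = √(2DS/H) = √(2 × 57,000 × 105 / 2.31) ≈ 2276.36.
Cost at Q* = (D/Q*)S + (Q*/2)H = √(2DSH) ≈ £5,258.39.
Cost at Q = 5,900: (57,000/5,900)×105 + (5,900/2)×2.31 = £1,014.41 + £6,814.50 = £7,828.91.
Excess = £7,828.91 − £5,258.39 = £2,570.51.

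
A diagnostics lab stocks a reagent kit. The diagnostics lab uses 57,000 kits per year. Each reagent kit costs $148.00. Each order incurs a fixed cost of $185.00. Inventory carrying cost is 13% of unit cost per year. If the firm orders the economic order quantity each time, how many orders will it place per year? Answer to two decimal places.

Holding cost H = 0.13 × $148.00 = $19.2400 per unit per year.
The optimal lot size = √(2DS/H) = √(2 × 57,000 × 185 / 19.24) ≈ 1046.97.
Orders per year = D / Q* = 57,000 / 1046.97 ≈ 54.443.

N ≈ 54.44 orders per year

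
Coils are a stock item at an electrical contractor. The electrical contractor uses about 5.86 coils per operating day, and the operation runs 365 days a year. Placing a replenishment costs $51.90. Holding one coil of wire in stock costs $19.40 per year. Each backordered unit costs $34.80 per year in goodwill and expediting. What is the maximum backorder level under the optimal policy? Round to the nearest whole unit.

S* ≈ 48 coils

Annual demand D = 5.86 × 365 = 2,138.9.
With planned backorders, Q* = √(2DS/H) · √((H+B)/B).
√(2DS/H) = √(2 × 2,138.9 × 51.9 / 19.4) = 106.978.
√((H+B)/B) = √((19.4+34.8)/34.8) = 1.2480.
Q* ≈ 133.507.
S* = Q* · H/(H+B) = 133.507 × 19.4/54.2 ≈ 47.787.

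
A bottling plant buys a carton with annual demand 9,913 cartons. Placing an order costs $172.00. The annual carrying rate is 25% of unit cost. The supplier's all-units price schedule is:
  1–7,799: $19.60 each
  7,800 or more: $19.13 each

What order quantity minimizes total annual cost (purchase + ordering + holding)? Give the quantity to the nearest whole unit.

Holding cost per unit per year at price C is H = 0.25·C.
Candidates are each tier's EOQ (if it falls in that tier) and each price-break quantity.
EOQ at $19.60 = 834.2 (feasible in tier 1): TC = 9,913×$19.60 + (9,913/834.2)×172 + (834.2/2)×0.25×$19.60 = $198,382.51.
EOQ at $19.13 = 844.4 < 7800, so use break Q=7800: TC = 9,913×$19.13 + (9,913/7800.0)×172 + (7800.0/2)×0.25×$19.13 = $208,506.03.
Lowest total cost is $198,382.51 at Q = 834.2.

Q* ≈ 834 cartons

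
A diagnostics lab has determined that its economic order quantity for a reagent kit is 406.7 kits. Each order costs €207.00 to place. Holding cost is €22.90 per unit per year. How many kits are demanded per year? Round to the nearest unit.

The basic EOQ model gives Q* = √(2DS/H); rearrange for the unknown.
From Q* = √(2DS/H): D = Q*²H / (2S) = 406.7² × 22.9 / (2 × 207) = 9149.208.

D ≈ 9,149 kits per year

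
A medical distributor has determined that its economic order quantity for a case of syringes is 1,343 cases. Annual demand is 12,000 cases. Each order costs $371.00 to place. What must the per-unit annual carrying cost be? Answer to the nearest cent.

Squaring Q* = √(2DS/H) gives Q*² = 2DS/H.
From Q* = √(2DS/H): H = 2DS / Q*² = 2 × 12,000 × 371 / 1,343² = 4.9367.

H ≈ $4.94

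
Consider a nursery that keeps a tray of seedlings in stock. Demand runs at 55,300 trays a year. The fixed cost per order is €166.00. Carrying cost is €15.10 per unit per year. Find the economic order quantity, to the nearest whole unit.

Q* ≈ 1,103 trays

EOQ = √(2DS / H) = √(2 × 55,300 × 166 / 15.1).
= √(18,359,600 / 15.1) = √1,215,867.5497 ≈ 1102.664.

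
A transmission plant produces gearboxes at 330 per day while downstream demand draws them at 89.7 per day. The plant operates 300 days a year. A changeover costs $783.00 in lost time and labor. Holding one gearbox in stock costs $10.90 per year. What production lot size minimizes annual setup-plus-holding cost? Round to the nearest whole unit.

Annual demand D = 89.7 × 300 = 26,910.
Production build-up factor (1 − d/p) = 1 − 89.7/330 = 0.7282.
Q* = √(2DS / (H(1 − d/p))) = √(2 × 26,910 × 783 / (10.9 × 0.7282)).
= √(42,141,060 / 7.9372) ≈ 2304.197.

Q* ≈ 2,304 gearboxes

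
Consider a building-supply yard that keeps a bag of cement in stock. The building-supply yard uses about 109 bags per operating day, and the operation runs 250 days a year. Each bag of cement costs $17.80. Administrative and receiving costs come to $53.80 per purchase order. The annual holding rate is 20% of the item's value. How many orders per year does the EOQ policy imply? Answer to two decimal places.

N ≈ 30.03 orders per year

Annual demand D = 109 × 250 = 27,250.
Holding cost H = 0.20 × $17.80 = $3.5600 per unit per year.
Q* = √(2DS/H) = √(2 × 27,250 × 53.8 / 3.56) ≈ 907.54.
Orders per year = D / Q* = 27,250 / 907.54 ≈ 30.026.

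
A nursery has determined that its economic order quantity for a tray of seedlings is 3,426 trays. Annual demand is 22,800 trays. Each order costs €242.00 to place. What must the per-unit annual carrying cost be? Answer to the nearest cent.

The basic EOQ model gives Q* = √(2DS/H); rearrange for the unknown.
From Q* = √(2DS/H): H = 2DS / Q*² = 2 × 22,800 × 242 / 3,426² = 0.9402.

H ≈ €0.94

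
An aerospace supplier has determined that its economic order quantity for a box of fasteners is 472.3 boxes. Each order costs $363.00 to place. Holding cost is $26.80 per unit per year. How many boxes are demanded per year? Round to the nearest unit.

The basic EOQ model gives Q* = √(2DS/H); rearrange for the unknown.
From Q* = √(2DS/H): D = Q*²H / (2S) = 472.3² × 26.8 / (2 × 363) = 8234.440.

D ≈ 8,234 boxes per year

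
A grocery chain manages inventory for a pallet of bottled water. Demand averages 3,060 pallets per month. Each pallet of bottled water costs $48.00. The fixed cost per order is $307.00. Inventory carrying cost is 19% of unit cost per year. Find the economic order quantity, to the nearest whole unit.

Q* ≈ 1,572 pallets

Annual demand D = 3,060 × 12 = 36,720.
Holding cost H = 0.19 × $48.00 = $9.1200 per unit per year.
EOQ = √(2DS / H) = √(2 × 36,720 × 307 / 9.12).
= √(22,546,080 / 9.12) = √2,472,157.8947 ≈ 1572.310.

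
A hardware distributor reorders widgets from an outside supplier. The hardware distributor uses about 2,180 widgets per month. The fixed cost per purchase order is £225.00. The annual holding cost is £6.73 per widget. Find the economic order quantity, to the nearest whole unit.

Q* ≈ 1,323 widgets

Annual demand D = 2,180 × 12 = 26,160.
EOQ = √(2DS / H) = √(2 × 26,160 × 225 / 6.73).
= √(11,772,000 / 6.73) = √1,749,182.7637 ≈ 1322.567.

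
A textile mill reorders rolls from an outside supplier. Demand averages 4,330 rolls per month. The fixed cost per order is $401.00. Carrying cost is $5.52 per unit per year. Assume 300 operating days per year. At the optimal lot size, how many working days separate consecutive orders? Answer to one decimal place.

T ≈ 15.9 days

Annual demand D = 4,330 × 12 = 51,960.
The optimal lot size = √(2DS/H) = √(2 × 51,960 × 401 / 5.52) ≈ 2747.59.
Cycle time = Q*/D × 300 = 2747.59 / 51,960 × 300 ≈ 15.864 days.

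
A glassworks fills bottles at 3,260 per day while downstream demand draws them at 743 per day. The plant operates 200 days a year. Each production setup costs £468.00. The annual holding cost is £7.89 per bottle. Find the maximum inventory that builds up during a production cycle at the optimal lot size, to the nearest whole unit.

Annual demand D = 743 × 200 = 148,600.
Production build-up factor (1 − d/p) = 1 − 743/3,260 = 0.7721.
Q* = √(2DS / (H(1 − d/p))) = √(2 × 148,600 × 468 / (7.89 × 0.7721)).
= √(139,089,600 / 6.0918) ≈ 4778.329.
Maximum inventory = Q*(1 − d/p) = 4778.329 × 0.7721 ≈ 3689.280.

I_max ≈ 3,689 bottles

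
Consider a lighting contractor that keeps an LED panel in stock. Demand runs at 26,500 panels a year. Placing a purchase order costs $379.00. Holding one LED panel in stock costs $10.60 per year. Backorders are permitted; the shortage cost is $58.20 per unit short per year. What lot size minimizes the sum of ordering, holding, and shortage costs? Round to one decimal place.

With planned backorders, Q* = √(2DS/H) · √((H+B)/B).
√(2DS/H) = √(2 × 26,500 × 379 / 10.6) = 1376.590.
√((H+B)/B) = √((10.6+58.2)/58.2) = 1.0873.
Q* ≈ 1496.709.

Q* ≈ 1,496.7 panels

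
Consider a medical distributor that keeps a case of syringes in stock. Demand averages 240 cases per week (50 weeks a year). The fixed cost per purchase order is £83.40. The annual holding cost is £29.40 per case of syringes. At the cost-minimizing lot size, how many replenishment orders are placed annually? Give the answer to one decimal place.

Annual demand D = 240 × 50 = 12,000.
EOQ = √(2DS/H) = √(2 × 12,000 × 83.4 / 29.4) ≈ 260.92.
Orders per year = D / Q* = 12,000 / 260.92 ≈ 45.990.

N ≈ 46.0 orders per year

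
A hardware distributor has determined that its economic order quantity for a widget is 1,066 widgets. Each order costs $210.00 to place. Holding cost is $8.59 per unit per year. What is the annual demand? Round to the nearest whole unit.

D ≈ 23,241 widgets per year

Squaring Q* = √(2DS/H) gives Q*² = 2DS/H.
From Q* = √(2DS/H): D = Q*²H / (2S) = 1,066² × 8.59 / (2 × 210) = 23241.186.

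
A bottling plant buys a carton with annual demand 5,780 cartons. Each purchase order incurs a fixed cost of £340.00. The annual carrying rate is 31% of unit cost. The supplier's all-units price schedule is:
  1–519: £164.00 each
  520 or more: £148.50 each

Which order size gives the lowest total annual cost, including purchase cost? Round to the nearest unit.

Q* ≈ 520 cartons

Holding cost per unit per year at price C is H = 0.31·C.
Candidates are each tier's EOQ (if it falls in that tier) and each price-break quantity.
EOQ at £164.00 = 278.0 (feasible in tier 1): TC = 5,780×£164.00 + (5,780/278.0)×340 + (278.0/2)×0.31×£164.00 = £962,055.82.
EOQ at £148.50 = 292.2 < 520, so use break Q=520: TC = 5,780×£148.50 + (5,780/520.0)×340 + (520.0/2)×0.31×£148.50 = £874,078.33.
Lowest total cost is £874,078.33 at Q = 520.0.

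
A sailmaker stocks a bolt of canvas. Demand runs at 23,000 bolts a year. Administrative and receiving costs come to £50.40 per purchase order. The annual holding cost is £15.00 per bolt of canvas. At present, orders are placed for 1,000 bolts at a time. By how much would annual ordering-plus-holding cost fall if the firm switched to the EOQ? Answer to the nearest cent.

Extra cost ≈ £2,762.08 per year

EOQ = √(2DS/H) = √(2 × 23,000 × 50.4 / 15) ≈ 393.14.
Cost at Q* = (D/Q*)S + (Q*/2)H = √(2DSH) ≈ £5,897.12.
Cost at Q = 1,000: (23,000/1,000)×50.4 + (1,000/2)×15 = £1,159.20 + £7,500.00 = £8,659.20.
Excess = £8,659.20 − £5,897.12 = £2,762.08.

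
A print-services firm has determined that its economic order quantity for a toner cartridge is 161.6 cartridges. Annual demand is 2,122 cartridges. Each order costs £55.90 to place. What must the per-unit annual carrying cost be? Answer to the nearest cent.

H ≈ £9.08

The basic EOQ model gives Q* = √(2DS/H); rearrange for the unknown.
From Q* = √(2DS/H): H = 2DS / Q*² = 2 × 2,122 × 55.9 / 161.6² = 9.0846.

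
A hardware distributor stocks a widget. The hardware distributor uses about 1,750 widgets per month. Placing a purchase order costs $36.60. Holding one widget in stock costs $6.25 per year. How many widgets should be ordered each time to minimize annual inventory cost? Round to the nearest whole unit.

Q* ≈ 496 widgets

Annual demand D = 1,750 × 12 = 21,000.
EOQ = √(2DS / H) = √(2 × 21,000 × 36.6 / 6.25).
= √(1,537,200 / 6.25) = √245,952 ≈ 495.935.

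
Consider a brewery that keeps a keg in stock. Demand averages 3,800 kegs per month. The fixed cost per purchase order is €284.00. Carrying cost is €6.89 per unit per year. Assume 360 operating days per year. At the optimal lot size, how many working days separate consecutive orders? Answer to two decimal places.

T ≈ 15.31 days

Annual demand D = 3,800 × 12 = 45,600.
EOQ = √(2DS/H) = √(2 × 45,600 × 284 / 6.89) ≈ 1938.86.
Cycle time = Q*/D × 360 = 1938.86 / 45,600 × 360 ≈ 15.307 days.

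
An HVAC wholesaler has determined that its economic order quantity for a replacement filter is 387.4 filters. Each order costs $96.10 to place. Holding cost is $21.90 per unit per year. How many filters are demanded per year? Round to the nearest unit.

D ≈ 17,101 filters per year

Invert the EOQ relation Q*² = 2DS/H.
From Q* = √(2DS/H): D = Q*²H / (2S) = 387.4² × 21.9 / (2 × 96.1) = 17100.545.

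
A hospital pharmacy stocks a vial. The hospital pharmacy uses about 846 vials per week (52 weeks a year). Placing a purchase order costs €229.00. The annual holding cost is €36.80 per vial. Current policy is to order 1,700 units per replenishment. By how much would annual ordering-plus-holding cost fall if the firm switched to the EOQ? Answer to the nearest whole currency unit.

Annual demand D = 846 × 52 = 43,992.
EOQ = √(2DS/H) = √(2 × 43,992 × 229 / 36.8) ≈ 739.94.
Cost at Q* = (D/Q*)S + (Q*/2)H = √(2DSH) ≈ €27,229.74.
Cost at Q = 1,700: (43,992/1,700)×229 + (1,700/2)×36.8 = €5,925.98 + €31,280.00 = €37,205.98.
Excess = €37,205.98 − €27,229.74 = €9,976.24.

Extra cost ≈ €9,976 per year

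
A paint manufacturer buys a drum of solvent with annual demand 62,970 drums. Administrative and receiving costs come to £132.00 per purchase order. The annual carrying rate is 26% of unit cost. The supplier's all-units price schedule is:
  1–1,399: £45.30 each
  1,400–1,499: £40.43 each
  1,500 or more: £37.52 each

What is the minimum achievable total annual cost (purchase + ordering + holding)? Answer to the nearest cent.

Holding cost per unit per year at price C is H = 0.26·C.
Candidates are each tier's EOQ (if it falls in that tier) and each price-break quantity.
EOQ at £45.30 = 1188.0 (feasible in tier 1): TC = 62,970×£45.30 + (62,970/1188.0)×132 + (1188.0/2)×0.26×£45.30 = £2,866,533.80.
EOQ at £40.43 = 1257.6 < 1400, so use break Q=1400: TC = 62,970×£40.43 + (62,970/1400.0)×132 + (1400.0/2)×0.26×£40.43 = £2,559,172.53.
EOQ at £37.52 = 1305.4 < 1500, so use break Q=1500: TC = 62,970×£37.52 + (62,970/1500.0)×132 + (1500.0/2)×0.26×£37.52 = £2,375,492.16.
Lowest total cost among the candidates is at Q = 1500.0.

TC* ≈ £2,375,492.16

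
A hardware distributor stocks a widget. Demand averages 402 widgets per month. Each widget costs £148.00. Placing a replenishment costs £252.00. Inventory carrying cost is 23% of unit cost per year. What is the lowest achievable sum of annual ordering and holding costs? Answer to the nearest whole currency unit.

TC* ≈ £9,097

Annual demand D = 402 × 12 = 4,824.
Holding cost H = 0.23 × £148.00 = £34.0400 per unit per year.
The optimal lot size = √(2DS/H) = √(2 × 4,824 × 252 / 34.04) ≈ 267.25.
At Q*, ordering cost (D/Q*)S equals holding cost (Q*/2)H, each = √(DSH/2).
Minimum total = √(2DSH) = √(2 × 4,824 × 252 × 34.04) ≈ 9097.325.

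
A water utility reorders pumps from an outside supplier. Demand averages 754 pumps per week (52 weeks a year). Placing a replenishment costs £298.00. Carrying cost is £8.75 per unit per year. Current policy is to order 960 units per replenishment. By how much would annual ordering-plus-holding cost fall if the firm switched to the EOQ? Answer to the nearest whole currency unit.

Extra cost ≈ £2,072 per year

Annual demand D = 754 × 52 = 39,208.
EOQ = √(2DS/H) = √(2 × 39,208 × 298 / 8.75) ≈ 1634.20.
Cost at Q* = (D/Q*)S + (Q*/2)H = √(2DSH) ≈ £14,299.29.
Cost at Q = 960: (39,208/960)×298 + (960/2)×8.75 = £12,170.82 + £4,200.00 = £16,370.82.
Excess = £16,370.82 − £14,299.29 = £2,071.53.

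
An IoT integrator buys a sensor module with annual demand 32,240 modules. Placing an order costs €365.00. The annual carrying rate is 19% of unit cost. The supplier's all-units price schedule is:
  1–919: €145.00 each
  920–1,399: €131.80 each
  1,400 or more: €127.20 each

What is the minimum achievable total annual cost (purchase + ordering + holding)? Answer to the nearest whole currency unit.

TC* ≈ €4,126,251

Holding cost per unit per year at price C is H = 0.19·C.
Evaluate total cost at each tier's feasible EOQ or, if the EOQ is below the tier, at the tier's minimum quantity.
Tier 1 (€145.00): EOQ = 924.3 exceeds tier's upper bound 919, so this tier is dominated.
EOQ at €131.80 = 969.4 (feasible in tier 2): TC = 32,240×€131.80 + (32,240/969.4)×365 + (969.4/2)×0.19×€131.80 = €4,273,508.91.
EOQ at €127.20 = 986.8 < 1400, so use break Q=1400: TC = 32,240×€127.20 + (32,240/1400.0)×365 + (1400.0/2)×0.19×€127.20 = €4,126,251.03.
Lowest total cost among the candidates is at Q = 1400.0.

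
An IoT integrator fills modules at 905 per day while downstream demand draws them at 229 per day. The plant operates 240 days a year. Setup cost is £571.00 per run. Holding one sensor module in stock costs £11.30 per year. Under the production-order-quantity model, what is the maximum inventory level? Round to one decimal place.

I_max ≈ 2,036.9 modules

Annual demand D = 229 × 240 = 54,960.
Production build-up factor (1 − d/p) = 1 − 229/905 = 0.7470.
Q* = √(2DS / (H(1 − d/p))) = √(2 × 54,960 × 571 / (11.3 × 0.7470)).
= √(62,764,320 / 8.4407) ≈ 2726.893.
Maximum inventory = Q*(1 − d/p) = 2726.893 × 0.7470 ≈ 2036.884.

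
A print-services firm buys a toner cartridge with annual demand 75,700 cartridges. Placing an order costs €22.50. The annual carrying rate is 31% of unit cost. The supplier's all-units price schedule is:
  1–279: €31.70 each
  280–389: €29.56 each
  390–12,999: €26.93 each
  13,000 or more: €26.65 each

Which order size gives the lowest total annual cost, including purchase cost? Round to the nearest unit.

Q* ≈ 639 cartridges

Holding cost per unit per year at price C is H = 0.31·C.
Evaluate total cost at each tier's feasible EOQ or, if the EOQ is below the tier, at the tier's minimum quantity.
Tier 1 (€31.70): EOQ = 588.8 exceeds tier's upper bound 279, so this tier is dominated.
Tier 2 (€29.56): EOQ = 609.7 exceeds tier's upper bound 389, so this tier is dominated.
EOQ at €26.93 = 638.8 (feasible in tier 3): TC = 75,700×€26.93 + (75,700/638.8)×22.5 + (638.8/2)×0.31×€26.93 = €2,043,933.77.
EOQ at €26.65 = 642.1 < 13000, so use break Q=13000: TC = 75,700×€26.65 + (75,700/13000.0)×22.5 + (13000.0/2)×0.31×€26.65 = €2,071,235.77.
Lowest total cost is €2,043,933.77 at Q = 638.8.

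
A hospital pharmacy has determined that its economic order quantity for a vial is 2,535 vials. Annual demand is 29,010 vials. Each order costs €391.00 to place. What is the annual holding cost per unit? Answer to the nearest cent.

The basic EOQ model gives Q* = √(2DS/H); rearrange for the unknown.
From Q* = √(2DS/H): H = 2DS / Q*² = 2 × 29,010 × 391 / 2,535² = 3.5302.

H ≈ €3.53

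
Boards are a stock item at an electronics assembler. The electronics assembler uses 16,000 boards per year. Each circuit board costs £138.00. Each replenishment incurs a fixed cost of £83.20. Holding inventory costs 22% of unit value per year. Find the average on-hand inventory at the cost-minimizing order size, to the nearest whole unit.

Average inventory ≈ 148 boards

Holding cost H = 0.22 × £138.00 = £30.3600 per unit per year.
Q* = √(2DS/H) = √(2 × 16,000 × 83.2 / 30.36) ≈ 296.13.
Average inventory = Q*/2 ≈ 296.13 / 2 = 148.066.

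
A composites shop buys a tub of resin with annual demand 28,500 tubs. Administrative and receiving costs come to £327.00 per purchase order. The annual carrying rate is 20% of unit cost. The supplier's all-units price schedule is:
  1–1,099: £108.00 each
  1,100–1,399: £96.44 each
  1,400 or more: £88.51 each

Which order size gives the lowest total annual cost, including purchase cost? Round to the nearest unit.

Holding cost per unit per year at price C is H = 0.20·C.
Candidates are each tier's EOQ (if it falls in that tier) and each price-break quantity.
EOQ at £108.00 = 928.9 (feasible in tier 1): TC = 28,500×£108.00 + (28,500/928.9)×327 + (928.9/2)×0.20×£108.00 = £3,098,064.95.
EOQ at £96.44 = 983.0 < 1100, so use break Q=1100: TC = 28,500×£96.44 + (28,500/1100.0)×327 + (1100.0/2)×0.20×£96.44 = £2,767,620.67.
EOQ at £88.51 = 1026.1 < 1400, so use break Q=1400: TC = 28,500×£88.51 + (28,500/1400.0)×327 + (1400.0/2)×0.20×£88.51 = £2,541,583.19.
Lowest total cost is £2,541,583.19 at Q = 1400.0.

Q* ≈ 1,400 tubs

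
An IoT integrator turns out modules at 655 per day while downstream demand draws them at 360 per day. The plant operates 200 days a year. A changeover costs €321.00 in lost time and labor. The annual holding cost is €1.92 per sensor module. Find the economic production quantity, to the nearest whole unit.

Annual demand D = 360 × 200 = 72,000.
Production build-up factor (1 − d/p) = 1 − 360/655 = 0.4504.
Q* = √(2DS / (H(1 − d/p))) = √(2 × 72,000 × 321 / (1.92 × 0.4504)).
= √(46,224,000 / 0.8647) ≈ 7311.269.

Q* ≈ 7,311 modules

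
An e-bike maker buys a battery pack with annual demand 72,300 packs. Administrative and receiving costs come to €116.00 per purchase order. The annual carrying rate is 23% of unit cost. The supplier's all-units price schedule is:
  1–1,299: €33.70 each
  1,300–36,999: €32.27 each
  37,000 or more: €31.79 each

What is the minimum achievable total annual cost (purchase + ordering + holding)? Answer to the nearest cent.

TC* ≈ €2,344,278.75

Holding cost per unit per year at price C is H = 0.23·C.
Evaluate total cost at each tier's feasible EOQ or, if the EOQ is below the tier, at the tier's minimum quantity.
Tier 1 (€33.70): EOQ = 1471.1 exceeds tier's upper bound 1299, so this tier is dominated.
EOQ at €32.27 = 1503.3 (feasible in tier 2): TC = 72,300×€32.27 + (72,300/1503.3)×116 + (1503.3/2)×0.23×€32.27 = €2,344,278.75.
EOQ at €31.79 = 1514.6 < 37000, so use break Q=37000: TC = 72,300×€31.79 + (72,300/37000.0)×116 + (37000.0/2)×0.23×€31.79 = €2,433,910.12.
Lowest total cost among the candidates is at Q = 1503.3.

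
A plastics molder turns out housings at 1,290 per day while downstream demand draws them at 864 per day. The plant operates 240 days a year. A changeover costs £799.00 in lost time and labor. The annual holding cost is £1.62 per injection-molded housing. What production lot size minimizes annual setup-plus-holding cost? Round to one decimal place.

Annual demand D = 864 × 240 = 207,360.
Production build-up factor (1 − d/p) = 1 − 864/1,290 = 0.3302.
Q* = √(2DS / (H(1 − d/p))) = √(2 × 207,360 × 799 / (1.62 × 0.3302)).
= √(331,361,280 / 0.535) ≈ 24887.623.

Q* ≈ 24,887.6 housings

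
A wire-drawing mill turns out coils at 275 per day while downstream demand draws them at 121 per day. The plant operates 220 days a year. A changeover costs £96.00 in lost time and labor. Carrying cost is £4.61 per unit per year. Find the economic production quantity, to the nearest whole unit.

Q* ≈ 1,407 coils

Annual demand D = 121 × 220 = 26,620.
Production build-up factor (1 − d/p) = 1 − 121/275 = 0.5600.
Q* = √(2DS / (H(1 − d/p))) = √(2 × 26,620 × 96 / (4.61 × 0.5600)).
= √(5,111,040 / 2.5816) ≈ 1407.052.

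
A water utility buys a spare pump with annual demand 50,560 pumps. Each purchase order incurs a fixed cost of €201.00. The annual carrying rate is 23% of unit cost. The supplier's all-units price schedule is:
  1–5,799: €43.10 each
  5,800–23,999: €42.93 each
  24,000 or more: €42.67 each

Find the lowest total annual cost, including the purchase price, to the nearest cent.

Holding cost per unit per year at price C is H = 0.23·C.
Candidates are each tier's EOQ (if it falls in that tier) and each price-break quantity.
EOQ at €43.10 = 1431.9 (feasible in tier 1): TC = 50,560×€43.10 + (50,560/1431.9)×201 + (1431.9/2)×0.23×€43.10 = €2,193,330.47.
EOQ at €42.93 = 1434.7 < 5800, so use break Q=5800: TC = 50,560×€42.93 + (50,560/5800.0)×201 + (5800.0/2)×0.23×€42.93 = €2,200,927.28.
EOQ at €42.67 = 1439.1 < 24000, so use break Q=24000: TC = 50,560×€42.67 + (50,560/24000.0)×201 + (24000.0/2)×0.23×€42.67 = €2,275,587.84.
Lowest total cost among the candidates is at Q = 1431.9.

TC* ≈ €2,193,330.47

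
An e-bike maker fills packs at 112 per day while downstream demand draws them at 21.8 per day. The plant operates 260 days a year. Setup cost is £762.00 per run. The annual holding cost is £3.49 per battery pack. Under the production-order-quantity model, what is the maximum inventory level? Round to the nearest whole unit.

Annual demand D = 21.8 × 260 = 5,668.
Production build-up factor (1 − d/p) = 1 − 21.8/112 = 0.8054.
Q* = √(2DS / (H(1 − d/p))) = √(2 × 5,668 × 762 / (3.49 × 0.8054)).
= √(8,638,032 / 2.8107) ≈ 1753.075.
Maximum inventory = Q*(1 − d/p) = 1753.075 × 0.8054 ≈ 1411.851.

I_max ≈ 1,412 packs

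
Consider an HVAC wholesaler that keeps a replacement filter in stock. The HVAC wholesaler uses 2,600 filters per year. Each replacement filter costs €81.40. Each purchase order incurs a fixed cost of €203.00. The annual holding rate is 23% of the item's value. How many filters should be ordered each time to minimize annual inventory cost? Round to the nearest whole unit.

Q* ≈ 237 filters

Holding cost H = 0.23 × €81.40 = €18.7220 per unit per year.
EOQ = √(2DS / H) = √(2 × 2,600 × 203 / 18.722).
= √(1,055,600 / 18.722) = √56,382.8651 ≈ 237.451.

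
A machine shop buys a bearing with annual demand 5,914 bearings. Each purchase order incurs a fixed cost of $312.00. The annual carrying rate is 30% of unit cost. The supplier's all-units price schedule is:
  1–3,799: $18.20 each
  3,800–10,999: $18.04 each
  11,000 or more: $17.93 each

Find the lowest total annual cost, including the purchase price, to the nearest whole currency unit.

Holding cost per unit per year at price C is H = 0.30·C.
Candidates are each tier's EOQ (if it falls in that tier) and each price-break quantity.
EOQ at $18.20 = 822.1 (feasible in tier 1): TC = 5,914×$18.20 + (5,914/822.1)×312 + (822.1/2)×0.30×$18.20 = $112,123.59.
EOQ at $18.04 = 825.8 < 3800, so use break Q=3800: TC = 5,914×$18.04 + (5,914/3800.0)×312 + (3800.0/2)×0.30×$18.04 = $117,456.93.
EOQ at $17.93 = 828.3 < 11000, so use break Q=11000: TC = 5,914×$17.93 + (5,914/11000.0)×312 + (11000.0/2)×0.30×$17.93 = $135,790.26.
Lowest total cost among the candidates is at Q = 822.1.

TC* ≈ $112,124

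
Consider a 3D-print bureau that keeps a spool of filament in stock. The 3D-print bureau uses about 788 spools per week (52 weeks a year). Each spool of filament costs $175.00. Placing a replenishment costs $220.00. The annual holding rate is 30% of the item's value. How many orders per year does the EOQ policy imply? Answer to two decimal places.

N ≈ 69.92 orders per year

Annual demand D = 788 × 52 = 40,976.
Holding cost H = 0.30 × $175.00 = $52.5000 per unit per year.
The optimal lot size = √(2DS/H) = √(2 × 40,976 × 220 / 52.5) ≈ 586.02.
Orders per year = D / Q* = 40,976 / 586.02 ≈ 69.923.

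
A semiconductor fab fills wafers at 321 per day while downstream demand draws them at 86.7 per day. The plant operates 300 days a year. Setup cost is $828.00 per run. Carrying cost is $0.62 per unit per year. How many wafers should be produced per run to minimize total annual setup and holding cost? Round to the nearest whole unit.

Annual demand D = 86.7 × 300 = 26,010.
Production build-up factor (1 − d/p) = 1 − 86.7/321 = 0.7299.
Q* = √(2DS / (H(1 − d/p))) = √(2 × 26,010 × 828 / (0.62 × 0.7299)).
= √(43,072,560 / 0.4525) ≈ 9755.979.

Q* ≈ 9,756 wafers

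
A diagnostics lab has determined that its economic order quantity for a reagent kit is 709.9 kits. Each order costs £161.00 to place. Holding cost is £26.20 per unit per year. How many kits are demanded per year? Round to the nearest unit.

D ≈ 41,005 kits per year

Squaring Q* = √(2DS/H) gives Q*² = 2DS/H.
From Q* = √(2DS/H): D = Q*²H / (2S) = 709.9² × 26.2 / (2 × 161) = 41005.279.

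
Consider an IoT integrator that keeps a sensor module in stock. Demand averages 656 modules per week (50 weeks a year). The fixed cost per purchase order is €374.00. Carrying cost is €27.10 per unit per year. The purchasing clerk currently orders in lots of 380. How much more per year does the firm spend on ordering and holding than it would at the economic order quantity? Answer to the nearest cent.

Extra cost ≈ €11,645.79 per year

Annual demand D = 656 × 50 = 32,800.
EOQ = √(2DS/H) = √(2 × 32,800 × 374 / 27.1) ≈ 951.49.
Cost at Q* = (D/Q*)S + (Q*/2)H = √(2DSH) ≈ €25,785.31.
Cost at Q = 380: (32,800/380)×374 + (380/2)×27.1 = €32,282.11 + €5,149.00 = €37,431.11.
Excess = €37,431.11 − €25,785.31 = €11,645.79.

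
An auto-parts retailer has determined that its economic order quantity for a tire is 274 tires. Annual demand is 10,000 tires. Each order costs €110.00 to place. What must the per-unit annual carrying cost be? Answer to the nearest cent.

H ≈ €29.30

The basic EOQ model gives Q* = √(2DS/H); rearrange for the unknown.
From Q* = √(2DS/H): H = 2DS / Q*² = 2 × 10,000 × 110 / 274² = 29.3036.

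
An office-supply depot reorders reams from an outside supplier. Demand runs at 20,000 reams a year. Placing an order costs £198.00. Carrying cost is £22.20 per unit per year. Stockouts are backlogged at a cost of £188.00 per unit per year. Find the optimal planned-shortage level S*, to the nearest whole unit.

With planned backorders, Q* = √(2DS/H) · √((H+B)/B).
√(2DS/H) = √(2 × 20,000 × 198 / 22.2) = 597.291.
√((H+B)/B) = √((22.2+188)/188) = 1.0574.
Q* ≈ 631.573.
S* = Q* · H/(H+B) = 631.573 × 22.2/210.2 ≈ 66.703.

S* ≈ 67 reams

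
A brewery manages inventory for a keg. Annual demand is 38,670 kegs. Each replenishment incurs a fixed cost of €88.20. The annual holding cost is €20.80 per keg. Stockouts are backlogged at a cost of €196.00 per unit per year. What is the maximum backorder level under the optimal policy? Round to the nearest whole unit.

With planned backorders, Q* = √(2DS/H) · √((H+B)/B).
√(2DS/H) = √(2 × 38,670 × 88.2 / 20.8) = 572.670.
√((H+B)/B) = √((20.8+196)/196) = 1.0517.
Q* ≈ 602.291.
S* = Q* · H/(H+B) = 602.291 × 20.8/216.8 ≈ 57.784.

S* ≈ 58 kegs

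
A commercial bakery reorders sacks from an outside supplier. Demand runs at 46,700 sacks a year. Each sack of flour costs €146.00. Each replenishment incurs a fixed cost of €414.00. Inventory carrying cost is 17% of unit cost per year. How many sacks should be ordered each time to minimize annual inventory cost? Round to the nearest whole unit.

Holding cost H = 0.17 × €146.00 = €24.8200 per unit per year.
EOQ = √(2DS / H) = √(2 × 46,700 × 414 / 24.82).
= √(38,667,600 / 24.82) = √1,557,921.0314 ≈ 1248.167.

Q* ≈ 1,248 sacks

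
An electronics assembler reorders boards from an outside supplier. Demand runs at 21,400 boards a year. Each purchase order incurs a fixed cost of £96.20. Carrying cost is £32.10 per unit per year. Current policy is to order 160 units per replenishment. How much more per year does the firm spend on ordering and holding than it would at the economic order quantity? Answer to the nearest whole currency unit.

Extra cost ≈ £3,938 per year

EOQ = √(2DS/H) = √(2 × 21,400 × 96.2 / 32.1) ≈ 358.14.
Cost at Q* = (D/Q*)S + (Q*/2)H = √(2DSH) ≈ £11,496.40.
Cost at Q = 160: (21,400/160)×96.2 + (160/2)×32.1 = £12,866.75 + £2,568.00 = £15,434.75.
Excess = £15,434.75 − £11,496.40 = £3,938.35.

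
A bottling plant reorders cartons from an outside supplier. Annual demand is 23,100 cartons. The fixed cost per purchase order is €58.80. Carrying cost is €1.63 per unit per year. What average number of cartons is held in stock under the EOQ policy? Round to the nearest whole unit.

Average inventory ≈ 645 cartons

Q* = √(2DS/H) = √(2 × 23,100 × 58.8 / 1.63) ≈ 1290.97.
Average inventory = Q*/2 ≈ 1290.97 / 2 = 645.485.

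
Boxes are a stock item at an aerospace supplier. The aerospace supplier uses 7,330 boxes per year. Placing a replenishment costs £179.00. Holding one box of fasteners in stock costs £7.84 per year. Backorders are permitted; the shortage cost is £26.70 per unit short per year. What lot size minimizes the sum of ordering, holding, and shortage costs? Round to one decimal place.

Q* ≈ 658.0 boxes

With planned backorders, Q* = √(2DS/H) · √((H+B)/B).
√(2DS/H) = √(2 × 7,330 × 179 / 7.84) = 578.543.
√((H+B)/B) = √((7.84+26.7)/26.7) = 1.1374.
Q* ≈ 658.023.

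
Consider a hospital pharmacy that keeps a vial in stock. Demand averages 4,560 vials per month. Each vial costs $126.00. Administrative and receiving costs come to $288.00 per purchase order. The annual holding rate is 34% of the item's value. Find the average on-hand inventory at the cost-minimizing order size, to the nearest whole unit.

Annual demand D = 4,560 × 12 = 54,720.
Holding cost H = 0.34 × $126.00 = $42.8400 per unit per year.
The optimal lot size = √(2DS/H) = √(2 × 54,720 × 288 / 42.84) ≈ 857.75.
Average inventory = Q*/2 ≈ 857.75 / 2 = 428.874.

Average inventory ≈ 429 vials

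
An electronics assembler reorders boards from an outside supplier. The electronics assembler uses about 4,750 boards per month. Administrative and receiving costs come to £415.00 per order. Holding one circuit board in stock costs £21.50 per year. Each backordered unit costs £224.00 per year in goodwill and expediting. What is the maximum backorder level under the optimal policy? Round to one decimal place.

Annual demand D = 4,750 × 12 = 57,000.
With planned backorders, Q* = √(2DS/H) · √((H+B)/B).
√(2DS/H) = √(2 × 57,000 × 415 / 21.5) = 1483.396.
√((H+B)/B) = √((21.5+224)/224) = 1.0469.
Q* ≈ 1552.955.
S* = Q* · H/(H+B) = 1552.955 × 21.5/245.5 ≈ 136.002.

S* ≈ 136.0 boards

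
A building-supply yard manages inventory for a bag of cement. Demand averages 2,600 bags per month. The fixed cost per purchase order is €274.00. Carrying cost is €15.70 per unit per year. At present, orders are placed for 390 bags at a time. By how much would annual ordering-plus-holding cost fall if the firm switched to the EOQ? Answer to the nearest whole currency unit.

Extra cost ≈ €8,598 per year

Annual demand D = 2,600 × 12 = 31,200.
EOQ = √(2DS/H) = √(2 × 31,200 × 274 / 15.7) ≈ 1043.56.
Cost at Q* = (D/Q*)S + (Q*/2)H = √(2DSH) ≈ €16,383.90.
Cost at Q = 390: (31,200/390)×274 + (390/2)×15.7 = €21,920.00 + €3,061.50 = €24,981.50.
Excess = €24,981.50 − €16,383.90 = €8,597.60.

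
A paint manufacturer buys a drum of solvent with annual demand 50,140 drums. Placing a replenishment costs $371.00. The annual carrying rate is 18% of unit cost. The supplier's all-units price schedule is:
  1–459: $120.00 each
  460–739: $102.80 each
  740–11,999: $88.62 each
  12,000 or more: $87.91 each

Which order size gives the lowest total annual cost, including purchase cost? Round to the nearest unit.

Holding cost per unit per year at price C is H = 0.18·C.
Candidates are each tier's EOQ (if it falls in that tier) and each price-break quantity.
Tier 1 ($120.00): EOQ = 1312.4 exceeds tier's upper bound 459, so this tier is dominated.
Tier 2 ($102.80): EOQ = 1418.0 exceeds tier's upper bound 739, so this tier is dominated.
EOQ at $88.62 = 1527.2 (feasible in tier 3): TC = 50,140×$88.62 + (50,140/1527.2)×371 + (1527.2/2)×0.18×$88.62 = $4,467,767.86.
EOQ at $87.91 = 1533.3 < 12000, so use break Q=12000: TC = 50,140×$87.91 + (50,140/12000.0)×371 + (12000.0/2)×0.18×$87.91 = $4,504,300.36.
Lowest total cost is $4,467,767.86 at Q = 1527.2.

Q* ≈ 1,527 drums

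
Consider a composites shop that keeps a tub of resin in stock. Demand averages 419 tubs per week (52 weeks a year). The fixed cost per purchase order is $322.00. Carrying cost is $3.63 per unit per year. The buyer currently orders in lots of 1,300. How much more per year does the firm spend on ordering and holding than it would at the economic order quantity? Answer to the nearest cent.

Extra cost ≈ $619.40 per year

Annual demand D = 419 × 52 = 21,788.
EOQ = √(2DS/H) = √(2 × 21,788 × 322 / 3.63) ≈ 1966.07.
Cost at Q* = (D/Q*)S + (Q*/2)H = √(2DSH) ≈ $7,136.82.
Cost at Q = 1,300: (21,788/1,300)×322 + (1,300/2)×3.63 = $5,396.72 + $2,359.50 = $7,756.22.
Excess = $7,756.22 − $7,136.82 = $619.40.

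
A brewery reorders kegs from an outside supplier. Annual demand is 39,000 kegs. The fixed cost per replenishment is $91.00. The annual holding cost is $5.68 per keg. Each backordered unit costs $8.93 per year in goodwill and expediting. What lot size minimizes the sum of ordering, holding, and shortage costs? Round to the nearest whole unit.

With planned backorders, Q* = √(2DS/H) · √((H+B)/B).
√(2DS/H) = √(2 × 39,000 × 91 / 5.68) = 1117.877.
√((H+B)/B) = √((5.68+8.93)/8.93) = 1.2791.
Q* ≈ 1429.859.

Q* ≈ 1,430 kegs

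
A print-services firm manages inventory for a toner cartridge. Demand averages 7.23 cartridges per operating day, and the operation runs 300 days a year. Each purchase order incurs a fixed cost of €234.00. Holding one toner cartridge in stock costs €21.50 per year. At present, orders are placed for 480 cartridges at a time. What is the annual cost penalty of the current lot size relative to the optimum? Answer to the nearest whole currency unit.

Annual demand D = 7.23 × 300 = 2,169.
EOQ = √(2DS/H) = √(2 × 2,169 × 234 / 21.5) ≈ 217.29.
Cost at Q* = (D/Q*)S + (Q*/2)H = √(2DSH) ≈ €4,671.67.
Cost at Q = 480: (2,169/480)×234 + (480/2)×21.5 = €1,057.39 + €5,160.00 = €6,217.39.
Excess = €6,217.39 − €4,671.67 = €1,545.72.

Extra cost ≈ €1,546 per year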